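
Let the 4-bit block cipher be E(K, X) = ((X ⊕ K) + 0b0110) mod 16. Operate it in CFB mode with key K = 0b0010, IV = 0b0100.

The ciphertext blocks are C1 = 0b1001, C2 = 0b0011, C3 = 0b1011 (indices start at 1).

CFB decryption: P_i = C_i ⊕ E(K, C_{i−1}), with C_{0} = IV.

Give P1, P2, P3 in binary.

P1 = 0b0101, P2 = 0b0010, P3 = 0b1100

P1: E(K, 0b0100) = 0b1100; 0b1001 ⊕ 0b1100 = 0b0101.
P2: E(K, 0b1001) = 0b0001; 0b0011 ⊕ 0b0001 = 0b0010.
P3: E(K, 0b0011) = 0b0111; 0b1011 ⊕ 0b0111 = 0b1100.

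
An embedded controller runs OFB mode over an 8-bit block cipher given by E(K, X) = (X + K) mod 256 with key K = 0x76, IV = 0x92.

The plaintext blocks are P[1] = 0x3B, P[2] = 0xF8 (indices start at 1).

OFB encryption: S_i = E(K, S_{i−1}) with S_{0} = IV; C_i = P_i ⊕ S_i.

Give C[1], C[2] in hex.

C[1] = 0x33, C[2] = 0x86

C[1]: S = E(K, 0x92) = 0x08; 0x3B ⊕ 0x08 = 0x33.
C[2]: S = E(K, 0x08) = 0x7E; 0xF8 ⊕ 0x7E = 0x86.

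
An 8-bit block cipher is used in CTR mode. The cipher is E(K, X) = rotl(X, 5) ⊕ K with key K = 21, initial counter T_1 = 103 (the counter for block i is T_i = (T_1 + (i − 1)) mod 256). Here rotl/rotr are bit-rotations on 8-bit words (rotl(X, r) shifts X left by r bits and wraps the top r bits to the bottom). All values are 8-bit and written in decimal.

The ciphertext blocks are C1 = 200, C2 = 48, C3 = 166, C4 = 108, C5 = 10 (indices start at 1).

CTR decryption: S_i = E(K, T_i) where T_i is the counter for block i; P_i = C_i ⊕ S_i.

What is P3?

P3: T = 105, S = E(K, T) = 56; 166 ⊕ 56 = 158.

P3 = 158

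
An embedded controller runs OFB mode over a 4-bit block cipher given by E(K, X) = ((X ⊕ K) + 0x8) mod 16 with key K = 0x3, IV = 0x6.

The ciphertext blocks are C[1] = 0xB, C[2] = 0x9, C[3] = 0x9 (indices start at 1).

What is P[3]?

OFB decryption: S_i = E(K, S_{i−1}) with S_{0} = IV; P_i = C_i ⊕ S_i.
P[1]: S = E(K, 0x6) = 0xD; 0xB ⊕ 0xD = 0x6.
P[2]: S = E(K, 0xD) = 0x6; 0x9 ⊕ 0x6 = 0xF.
P[3]: S = E(K, 0x6) = 0xD; 0x9 ⊕ 0xD = 0x4.

P[3] = 0x4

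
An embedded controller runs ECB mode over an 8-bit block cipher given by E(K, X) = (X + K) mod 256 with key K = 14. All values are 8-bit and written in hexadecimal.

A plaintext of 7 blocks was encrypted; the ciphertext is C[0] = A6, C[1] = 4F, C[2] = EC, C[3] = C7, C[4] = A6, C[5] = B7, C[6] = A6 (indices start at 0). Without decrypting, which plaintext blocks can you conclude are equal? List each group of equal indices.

P[0] = P[4] = P[6]

ECB encrypts each block independently with the same key, so equal ciphertext blocks imply equal plaintext blocks.
C[0] = C[4] = C[6] = A6, so P[0] = P[4] = P[6].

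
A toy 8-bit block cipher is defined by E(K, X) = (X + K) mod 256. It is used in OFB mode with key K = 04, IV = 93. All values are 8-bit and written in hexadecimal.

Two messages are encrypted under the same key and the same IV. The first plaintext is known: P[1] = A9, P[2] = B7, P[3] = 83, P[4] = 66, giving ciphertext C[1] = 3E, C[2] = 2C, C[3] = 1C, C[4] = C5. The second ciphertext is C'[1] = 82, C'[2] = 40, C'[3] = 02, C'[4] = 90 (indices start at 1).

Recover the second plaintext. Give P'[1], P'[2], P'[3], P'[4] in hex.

In OFB with a reused IV, both messages share the same keystream S_i, so C_i ⊕ C'_i = P_i ⊕ P'_i and thus P'_i = P_i ⊕ C_i ⊕ C'_i.
P'[1]: A9 ⊕ 3E ⊕ 82 = 15.
P'[2]: B7 ⊕ 2C ⊕ 40 = DB.
P'[3]: 83 ⊕ 1C ⊕ 02 = 9D.
P'[4]: 66 ⊕ C5 ⊕ 90 = 33.

P'[1] = 15, P'[2] = DB, P'[3] = 9D, P'[4] = 33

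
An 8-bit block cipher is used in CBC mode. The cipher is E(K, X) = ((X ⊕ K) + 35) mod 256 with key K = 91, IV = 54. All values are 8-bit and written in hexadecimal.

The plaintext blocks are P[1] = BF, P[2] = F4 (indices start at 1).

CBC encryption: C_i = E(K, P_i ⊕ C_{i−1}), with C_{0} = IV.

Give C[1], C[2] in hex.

C[1] = AF, C[2] = FF

C[1]: P[1] ⊕ 54 = EB; E(K, EB) = AF.
C[2]: P[2] ⊕ AF = 5B; E(K, 5B) = FF.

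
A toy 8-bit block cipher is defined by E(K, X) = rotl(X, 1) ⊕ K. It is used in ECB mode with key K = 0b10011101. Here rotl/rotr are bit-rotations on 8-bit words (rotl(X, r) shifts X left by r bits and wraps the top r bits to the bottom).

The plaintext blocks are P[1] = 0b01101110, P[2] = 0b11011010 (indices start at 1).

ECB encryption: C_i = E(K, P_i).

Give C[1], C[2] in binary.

C[1] = 0b01000001, C[2] = 0b00101000

C[1]: E(K, 0b01101110) = 0b01000001.
C[2]: E(K, 0b11011010) = 0b00101000.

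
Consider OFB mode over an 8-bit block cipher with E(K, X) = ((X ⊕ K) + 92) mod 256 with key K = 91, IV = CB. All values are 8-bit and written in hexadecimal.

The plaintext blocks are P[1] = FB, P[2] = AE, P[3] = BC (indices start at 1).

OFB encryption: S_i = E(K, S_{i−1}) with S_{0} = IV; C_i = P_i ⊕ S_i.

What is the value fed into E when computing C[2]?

EC

C[1]: S = E(K, CB) = EC; FB ⊕ EC = 17.
C[2]: S = E(K, EC) = 0F; AE ⊕ 0F = A1.
So the input to E for block [2] is EC.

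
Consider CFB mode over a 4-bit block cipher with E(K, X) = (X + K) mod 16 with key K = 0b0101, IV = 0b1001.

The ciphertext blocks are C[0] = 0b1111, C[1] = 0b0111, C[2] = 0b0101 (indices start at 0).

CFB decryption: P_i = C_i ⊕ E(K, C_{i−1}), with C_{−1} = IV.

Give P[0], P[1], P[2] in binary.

P[0] = 0b0001, P[1] = 0b0011, P[2] = 0b1001

P[0]: E(K, 0b1001) = 0b1110; 0b1111 ⊕ 0b1110 = 0b0001.
P[1]: E(K, 0b1111) = 0b0100; 0b0111 ⊕ 0b0100 = 0b0011.
P[2]: E(K, 0b0111) = 0b1100; 0b0101 ⊕ 0b1100 = 0b1001.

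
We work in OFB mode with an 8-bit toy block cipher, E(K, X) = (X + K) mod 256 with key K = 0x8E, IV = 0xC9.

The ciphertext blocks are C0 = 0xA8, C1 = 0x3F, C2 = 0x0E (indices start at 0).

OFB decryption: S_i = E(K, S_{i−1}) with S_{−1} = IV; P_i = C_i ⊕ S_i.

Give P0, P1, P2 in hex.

P0: S = E(K, 0xC9) = 0x57; 0xA8 ⊕ 0x57 = 0xFF.
P1: S = E(K, 0x57) = 0xE5; 0x3F ⊕ 0xE5 = 0xDA.
P2: S = E(K, 0xE5) = 0x73; 0x0E ⊕ 0x73 = 0x7D.

P0 = 0xFF, P1 = 0xDA, P2 = 0x7D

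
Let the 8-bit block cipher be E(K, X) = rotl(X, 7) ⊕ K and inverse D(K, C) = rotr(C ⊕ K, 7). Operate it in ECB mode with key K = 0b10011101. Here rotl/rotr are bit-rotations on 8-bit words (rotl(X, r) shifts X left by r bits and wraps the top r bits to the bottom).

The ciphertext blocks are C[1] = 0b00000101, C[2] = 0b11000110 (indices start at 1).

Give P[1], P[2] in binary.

P[1] = 0b00110001, P[2] = 0b10110110

ECB decryption: P_i = D(K, C_i).
P[1]: D(K, 0b00000101) = 0b00110001.
P[2]: D(K, 0b11000110) = 0b10110110.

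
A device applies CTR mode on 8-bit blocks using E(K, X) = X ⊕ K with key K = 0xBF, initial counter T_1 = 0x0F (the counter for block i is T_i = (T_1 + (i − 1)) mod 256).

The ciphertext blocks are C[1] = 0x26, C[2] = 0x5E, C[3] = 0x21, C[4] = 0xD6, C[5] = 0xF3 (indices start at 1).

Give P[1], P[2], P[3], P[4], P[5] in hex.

CTR decryption: S_i = E(K, T_i) where T_i is the counter for block i; P_i = C_i ⊕ S_i.
P[1]: T = 0x0F, S = E(K, T) = 0xB0; 0x26 ⊕ 0xB0 = 0x96.
P[2]: T = 0x10, S = E(K, T) = 0xAF; 0x5E ⊕ 0xAF = 0xF1.
P[3]: T = 0x11, S = E(K, T) = 0xAE; 0x21 ⊕ 0xAE = 0x8F.
P[4]: T = 0x12, S = E(K, T) = 0xAD; 0xD6 ⊕ 0xAD = 0x7B.
P[5]: T = 0x13, S = E(K, T) = 0xAC; 0xF3 ⊕ 0xAC = 0x5F.

P[1] = 0x96, P[2] = 0xF1, P[3] = 0x8F, P[4] = 0x7B, P[5] = 0x5F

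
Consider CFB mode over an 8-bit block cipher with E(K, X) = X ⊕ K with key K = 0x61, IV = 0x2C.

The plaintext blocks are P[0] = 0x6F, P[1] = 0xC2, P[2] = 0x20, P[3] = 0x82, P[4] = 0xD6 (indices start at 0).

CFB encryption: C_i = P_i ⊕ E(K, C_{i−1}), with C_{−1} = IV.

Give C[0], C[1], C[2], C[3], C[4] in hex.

C[0]: E(K, 0x2C) = 0x4D; 0x6F ⊕ 0x4D = 0x22.
C[1]: E(K, 0x22) = 0x43; 0xC2 ⊕ 0x43 = 0x81.
C[2]: E(K, 0x81) = 0xE0; 0x20 ⊕ 0xE0 = 0xC0.
C[3]: E(K, 0xC0) = 0xA1; 0x82 ⊕ 0xA1 = 0x23.
C[4]: E(K, 0x23) = 0x42; 0xD6 ⊕ 0x42 = 0x94.

C[0] = 0x22, C[1] = 0x81, C[2] = 0xC0, C[3] = 0x23, C[4] = 0x94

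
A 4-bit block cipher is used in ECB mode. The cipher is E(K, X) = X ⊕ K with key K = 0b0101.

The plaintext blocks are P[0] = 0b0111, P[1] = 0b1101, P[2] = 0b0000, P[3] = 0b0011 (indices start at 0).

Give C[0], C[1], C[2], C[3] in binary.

ECB encryption: C_i = E(K, P_i).
C[0]: E(K, 0b0111) = 0b0010.
C[1]: E(K, 0b1101) = 0b1000.
C[2]: E(K, 0b0000) = 0b0101.
C[3]: E(K, 0b0011) = 0b0110.

C[0] = 0b0010, C[1] = 0b1000, C[2] = 0b0101, C[3] = 0b0110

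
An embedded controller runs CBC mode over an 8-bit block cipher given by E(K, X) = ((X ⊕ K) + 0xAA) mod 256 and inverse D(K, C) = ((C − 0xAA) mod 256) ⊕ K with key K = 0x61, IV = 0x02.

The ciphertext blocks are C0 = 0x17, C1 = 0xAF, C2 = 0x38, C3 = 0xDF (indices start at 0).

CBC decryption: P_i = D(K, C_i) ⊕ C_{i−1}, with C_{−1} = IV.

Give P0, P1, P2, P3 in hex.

P0 = 0x0E, P1 = 0x73, P2 = 0x40, P3 = 0x6C

P0: D(K, 0x17) = 0x0C; 0x0C ⊕ 0x02 = 0x0E.
P1: D(K, 0xAF) = 0x64; 0x64 ⊕ 0x17 = 0x73.
P2: D(K, 0x38) = 0xEF; 0xEF ⊕ 0xAF = 0x40.
P3: D(K, 0xDF) = 0x54; 0x54 ⊕ 0x38 = 0x6C.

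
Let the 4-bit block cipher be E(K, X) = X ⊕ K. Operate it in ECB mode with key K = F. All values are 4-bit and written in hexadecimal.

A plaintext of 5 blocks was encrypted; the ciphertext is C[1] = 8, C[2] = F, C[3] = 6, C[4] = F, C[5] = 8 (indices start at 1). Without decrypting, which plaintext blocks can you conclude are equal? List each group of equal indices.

ECB encrypts each block independently with the same key, so equal ciphertext blocks imply equal plaintext blocks.
C[1] = C[5] = 8, so P[1] = P[5].
C[2] = C[4] = F, so P[2] = P[4].

P[1] = P[5]; P[2] = P[4]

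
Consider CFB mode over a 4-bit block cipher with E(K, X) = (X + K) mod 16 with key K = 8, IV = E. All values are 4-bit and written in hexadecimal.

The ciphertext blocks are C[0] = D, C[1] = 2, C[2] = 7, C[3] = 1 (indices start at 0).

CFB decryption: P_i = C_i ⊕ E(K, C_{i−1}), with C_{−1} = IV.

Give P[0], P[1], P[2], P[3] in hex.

P[0]: E(K, E) = 6; D ⊕ 6 = B.
P[1]: E(K, D) = 5; 2 ⊕ 5 = 7.
P[2]: E(K, 2) = A; 7 ⊕ A = D.
P[3]: E(K, 7) = F; 1 ⊕ F = E.

P[0] = B, P[1] = 7, P[2] = D, P[3] = E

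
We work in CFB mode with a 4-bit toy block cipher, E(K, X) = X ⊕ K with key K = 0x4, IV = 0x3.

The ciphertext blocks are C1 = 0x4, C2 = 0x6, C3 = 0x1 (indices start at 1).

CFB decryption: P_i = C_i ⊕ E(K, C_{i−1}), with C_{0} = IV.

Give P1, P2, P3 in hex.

P1: E(K, 0x3) = 0x7; 0x4 ⊕ 0x7 = 0x3.
P2: E(K, 0x4) = 0x0; 0x6 ⊕ 0x0 = 0x6.
P3: E(K, 0x6) = 0x2; 0x1 ⊕ 0x2 = 0x3.

P1 = 0x3, P2 = 0x6, P3 = 0x3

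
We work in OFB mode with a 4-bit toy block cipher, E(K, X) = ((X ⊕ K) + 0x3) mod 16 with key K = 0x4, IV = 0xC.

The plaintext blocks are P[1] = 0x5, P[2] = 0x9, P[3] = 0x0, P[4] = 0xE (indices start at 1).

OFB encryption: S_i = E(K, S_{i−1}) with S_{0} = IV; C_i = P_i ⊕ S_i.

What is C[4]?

C[4] = 0xE

C[1]: S = E(K, 0xC) = 0xB; 0x5 ⊕ 0xB = 0xE.
C[2]: S = E(K, 0xB) = 0x2; 0x9 ⊕ 0x2 = 0xB.
C[3]: S = E(K, 0x2) = 0x9; 0x0 ⊕ 0x9 = 0x9.
C[4]: S = E(K, 0x9) = 0x0; 0xE ⊕ 0x0 = 0xE.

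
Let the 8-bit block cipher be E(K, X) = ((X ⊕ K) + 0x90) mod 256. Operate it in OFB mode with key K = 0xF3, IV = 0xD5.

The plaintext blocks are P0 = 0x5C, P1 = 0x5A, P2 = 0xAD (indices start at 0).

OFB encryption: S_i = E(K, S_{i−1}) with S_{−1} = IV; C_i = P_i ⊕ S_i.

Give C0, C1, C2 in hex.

C0 = 0xEA, C1 = 0x8F, C2 = 0x1B

C0: S = E(K, 0xD5) = 0xB6; 0x5C ⊕ 0xB6 = 0xEA.
C1: S = E(K, 0xB6) = 0xD5; 0x5A ⊕ 0xD5 = 0x8F.
C2: S = E(K, 0xD5) = 0xB6; 0xAD ⊕ 0xB6 = 0x1B.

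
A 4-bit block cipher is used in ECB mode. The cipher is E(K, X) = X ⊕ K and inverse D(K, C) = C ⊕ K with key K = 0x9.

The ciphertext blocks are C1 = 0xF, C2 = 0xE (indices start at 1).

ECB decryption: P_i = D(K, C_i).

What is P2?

P2: D(K, 0xE) = 0x7.

P2 = 0x7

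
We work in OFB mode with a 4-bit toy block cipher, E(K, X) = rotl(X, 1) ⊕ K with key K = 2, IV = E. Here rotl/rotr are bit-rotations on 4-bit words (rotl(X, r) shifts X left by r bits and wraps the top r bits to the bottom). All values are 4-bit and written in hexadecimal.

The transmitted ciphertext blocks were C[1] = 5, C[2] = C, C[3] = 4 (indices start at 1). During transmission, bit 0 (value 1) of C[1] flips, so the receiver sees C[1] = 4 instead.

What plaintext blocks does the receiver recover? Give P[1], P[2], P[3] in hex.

OFB decryption: S_i = E(K, S_{i−1}) with S_{0} = IV; P_i = C_i ⊕ S_i.
Only C[1] changed, to 4. In OFB, a change in C_i flips the same bit in P_i only; the keystream is unaffected. Decrypting the received ciphertext:
P[1]: S = E(K, E) = F; 4 ⊕ F = B.
P[2]: S = E(K, F) = D; C ⊕ D = 1.
P[3]: S = E(K, D) = 9; 4 ⊕ 9 = D.
Blocks that differ from the original plaintext: P[1].

P[1] = B, P[2] = 1, P[3] = D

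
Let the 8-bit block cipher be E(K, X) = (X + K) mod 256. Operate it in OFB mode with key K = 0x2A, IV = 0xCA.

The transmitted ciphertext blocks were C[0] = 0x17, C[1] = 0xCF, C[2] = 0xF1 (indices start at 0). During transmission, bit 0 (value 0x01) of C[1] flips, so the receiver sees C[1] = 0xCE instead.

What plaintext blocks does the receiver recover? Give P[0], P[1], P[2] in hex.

OFB decryption: S_i = E(K, S_{i−1}) with S_{−1} = IV; P_i = C_i ⊕ S_i.
Only C[1] changed, to 0xCE. In OFB, a change in C_i flips the same bit in P_i only; the keystream is unaffected. Decrypting the received ciphertext:
P[0]: S = E(K, 0xCA) = 0xF4; 0x17 ⊕ 0xF4 = 0xE3.
P[1]: S = E(K, 0xF4) = 0x1E; 0xCE ⊕ 0x1E = 0xD0.
P[2]: S = E(K, 0x1E) = 0x48; 0xF1 ⊕ 0x48 = 0xB9.
Blocks that differ from the original plaintext: P[1].

P[0] = 0xE3, P[1] = 0xD0, P[2] = 0xB9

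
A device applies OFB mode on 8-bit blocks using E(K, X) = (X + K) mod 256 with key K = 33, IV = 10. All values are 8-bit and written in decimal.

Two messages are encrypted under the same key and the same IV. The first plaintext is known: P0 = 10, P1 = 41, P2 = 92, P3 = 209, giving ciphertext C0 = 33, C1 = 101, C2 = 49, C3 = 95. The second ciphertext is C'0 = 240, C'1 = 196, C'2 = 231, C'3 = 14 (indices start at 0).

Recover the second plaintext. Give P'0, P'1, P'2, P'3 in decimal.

P'0 = 219, P'1 = 136, P'2 = 138, P'3 = 128

In OFB with a reused IV, both messages share the same keystream S_i, so C_i ⊕ C'_i = P_i ⊕ P'_i and thus P'_i = P_i ⊕ C_i ⊕ C'_i.
P'0: 10 ⊕ 33 ⊕ 240 = 219.
P'1: 41 ⊕ 101 ⊕ 196 = 136.
P'2: 92 ⊕ 49 ⊕ 231 = 138.
P'3: 209 ⊕ 95 ⊕ 14 = 128.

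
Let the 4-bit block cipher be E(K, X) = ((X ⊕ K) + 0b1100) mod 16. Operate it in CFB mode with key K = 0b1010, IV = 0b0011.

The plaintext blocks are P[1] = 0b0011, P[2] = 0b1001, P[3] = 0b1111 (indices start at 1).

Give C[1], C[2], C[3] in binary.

C[1] = 0b0110, C[2] = 0b0001, C[3] = 0b1000

CFB encryption: C_i = P_i ⊕ E(K, C_{i−1}), with C_{0} = IV.
C[1]: E(K, 0b0011) = 0b0101; 0b0011 ⊕ 0b0101 = 0b0110.
C[2]: E(K, 0b0110) = 0b1000; 0b1001 ⊕ 0b1000 = 0b0001.
C[3]: E(K, 0b0001) = 0b0111; 0b1111 ⊕ 0b0111 = 0b1000.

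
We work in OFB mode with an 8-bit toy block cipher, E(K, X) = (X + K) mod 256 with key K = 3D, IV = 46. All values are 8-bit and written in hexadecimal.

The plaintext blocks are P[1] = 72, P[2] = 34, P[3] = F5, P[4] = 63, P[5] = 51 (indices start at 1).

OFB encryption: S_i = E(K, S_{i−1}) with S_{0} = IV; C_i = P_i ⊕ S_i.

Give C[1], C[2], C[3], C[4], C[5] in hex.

C[1] = F1, C[2] = F4, C[3] = 08, C[4] = 59, C[5] = 26

C[1]: S = E(K, 46) = 83; 72 ⊕ 83 = F1.
C[2]: S = E(K, 83) = C0; 34 ⊕ C0 = F4.
C[3]: S = E(K, C0) = FD; F5 ⊕ FD = 08.
C[4]: S = E(K, FD) = 3A; 63 ⊕ 3A = 59.
C[5]: S = E(K, 3A) = 77; 51 ⊕ 77 = 26.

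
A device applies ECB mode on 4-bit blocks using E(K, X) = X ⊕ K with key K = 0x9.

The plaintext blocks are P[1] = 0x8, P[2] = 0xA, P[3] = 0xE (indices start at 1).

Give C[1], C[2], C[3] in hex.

ECB encryption: C_i = E(K, P_i).
C[1]: E(K, 0x8) = 0x1.
C[2]: E(K, 0xA) = 0x3.
C[3]: E(K, 0xE) = 0x7.

C[1] = 0x1, C[2] = 0x3, C[3] = 0x7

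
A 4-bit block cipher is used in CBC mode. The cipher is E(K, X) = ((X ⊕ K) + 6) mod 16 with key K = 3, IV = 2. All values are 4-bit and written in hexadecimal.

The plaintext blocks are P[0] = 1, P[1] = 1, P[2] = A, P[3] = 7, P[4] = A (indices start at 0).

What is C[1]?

C[1] = A

CBC encryption: C_i = E(K, P_i ⊕ C_{i−1}), with C_{−1} = IV.
C[0]: P[0] ⊕ 2 = 3; E(K, 3) = 6.
C[1]: P[1] ⊕ 6 = 7; E(K, 7) = A.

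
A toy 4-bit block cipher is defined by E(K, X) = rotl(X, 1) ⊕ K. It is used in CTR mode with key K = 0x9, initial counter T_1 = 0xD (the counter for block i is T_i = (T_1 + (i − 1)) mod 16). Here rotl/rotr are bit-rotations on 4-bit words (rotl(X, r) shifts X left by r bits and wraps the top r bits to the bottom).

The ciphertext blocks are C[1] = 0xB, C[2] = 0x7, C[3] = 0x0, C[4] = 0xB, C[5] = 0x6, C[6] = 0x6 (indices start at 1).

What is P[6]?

CTR decryption: S_i = E(K, T_i) where T_i is the counter for block i; P_i = C_i ⊕ S_i.
P[6]: T = 0x2, S = E(K, T) = 0xD; 0x6 ⊕ 0xD = 0xB.

P[6] = 0xB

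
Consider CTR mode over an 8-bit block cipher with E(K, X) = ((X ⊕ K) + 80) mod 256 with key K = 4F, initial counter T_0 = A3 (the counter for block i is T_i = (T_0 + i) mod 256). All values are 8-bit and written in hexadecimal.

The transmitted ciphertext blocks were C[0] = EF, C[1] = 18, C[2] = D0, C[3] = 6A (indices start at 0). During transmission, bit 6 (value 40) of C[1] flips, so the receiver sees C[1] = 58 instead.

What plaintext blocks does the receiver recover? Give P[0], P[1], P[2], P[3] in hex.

P[0] = 83, P[1] = 33, P[2] = BA, P[3] = 03

CTR decryption: S_i = E(K, T_i) where T_i is the counter for block i; P_i = C_i ⊕ S_i.
Only C[1] changed, to 58. In CTR, a change in C_i flips the same bit in P_i only; the keystream is unaffected. Decrypting the received ciphertext:
P[0]: T = A3, S = E(K, T) = 6C; EF ⊕ 6C = 83.
P[1]: T = A4, S = E(K, T) = 6B; 58 ⊕ 6B = 33.
P[2]: T = A5, S = E(K, T) = 6A; D0 ⊕ 6A = BA.
P[3]: T = A6, S = E(K, T) = 69; 6A ⊕ 69 = 03.
Blocks that differ from the original plaintext: P[1].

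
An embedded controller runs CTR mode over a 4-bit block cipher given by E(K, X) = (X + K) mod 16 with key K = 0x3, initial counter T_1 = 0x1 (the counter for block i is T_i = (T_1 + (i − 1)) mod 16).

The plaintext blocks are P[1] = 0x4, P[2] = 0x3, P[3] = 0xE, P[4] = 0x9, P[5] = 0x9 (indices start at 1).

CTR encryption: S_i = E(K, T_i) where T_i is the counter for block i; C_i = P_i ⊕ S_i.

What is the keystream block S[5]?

0x8

C[1]: T = 0x1, S = E(K, T) = 0x4; 0x4 ⊕ 0x4 = 0x0.
C[2]: T = 0x2, S = E(K, T) = 0x5; 0x3 ⊕ 0x5 = 0x6.
C[3]: T = 0x3, S = E(K, T) = 0x6; 0xE ⊕ 0x6 = 0x8.
C[4]: T = 0x4, S = E(K, T) = 0x7; 0x9 ⊕ 0x7 = 0xE.
C[5]: T = 0x5, S = E(K, T) = 0x8; 0x9 ⊕ 0x8 = 0x1.
So S[5] = 0x8.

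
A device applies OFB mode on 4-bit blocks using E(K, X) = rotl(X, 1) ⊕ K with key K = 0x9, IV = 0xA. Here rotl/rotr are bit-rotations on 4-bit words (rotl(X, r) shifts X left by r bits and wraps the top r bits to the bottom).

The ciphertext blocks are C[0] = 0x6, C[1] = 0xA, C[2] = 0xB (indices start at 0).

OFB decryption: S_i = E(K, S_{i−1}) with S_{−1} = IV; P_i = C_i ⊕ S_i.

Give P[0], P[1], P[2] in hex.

P[0]: S = E(K, 0xA) = 0xC; 0x6 ⊕ 0xC = 0xA.
P[1]: S = E(K, 0xC) = 0x0; 0xA ⊕ 0x0 = 0xA.
P[2]: S = E(K, 0x0) = 0x9; 0xB ⊕ 0x9 = 0x2.

P[0] = 0xA, P[1] = 0xA, P[2] = 0x2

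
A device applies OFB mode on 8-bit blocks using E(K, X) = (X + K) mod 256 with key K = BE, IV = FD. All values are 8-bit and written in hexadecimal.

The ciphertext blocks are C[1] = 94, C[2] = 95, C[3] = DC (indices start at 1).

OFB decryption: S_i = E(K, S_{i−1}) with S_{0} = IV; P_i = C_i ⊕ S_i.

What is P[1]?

P[1] = 2F

P[1]: S = E(K, FD) = BB; 94 ⊕ BB = 2F.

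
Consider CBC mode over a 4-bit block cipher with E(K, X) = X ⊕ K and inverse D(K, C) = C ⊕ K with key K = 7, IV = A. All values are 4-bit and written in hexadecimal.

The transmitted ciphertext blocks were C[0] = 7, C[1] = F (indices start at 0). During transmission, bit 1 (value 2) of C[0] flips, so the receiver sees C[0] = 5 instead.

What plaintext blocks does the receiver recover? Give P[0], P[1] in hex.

P[0] = 8, P[1] = D

CBC decryption: P_i = D(K, C_i) ⊕ C_{i−1}, with C_{−1} = IV.
Only C[0] changed, to 5. In CBC, a change in C_i garbles P_i and flips the same bit in P_{i+1}. Decrypting the received ciphertext:
P[0]: D(K, 5) = 2; 2 ⊕ A = 8.
P[1]: D(K, F) = 8; 8 ⊕ 5 = D.
Blocks that differ from the original plaintext: P[0], P[1].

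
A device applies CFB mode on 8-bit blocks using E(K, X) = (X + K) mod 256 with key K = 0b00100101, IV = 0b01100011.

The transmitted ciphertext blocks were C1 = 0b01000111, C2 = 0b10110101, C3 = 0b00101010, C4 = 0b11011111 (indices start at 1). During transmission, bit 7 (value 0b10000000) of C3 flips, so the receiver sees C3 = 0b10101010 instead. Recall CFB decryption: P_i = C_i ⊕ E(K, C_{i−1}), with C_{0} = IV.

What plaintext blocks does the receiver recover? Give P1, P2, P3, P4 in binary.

Only C3 changed, to 0b10101010. In CFB, a change in C_i flips the same bit in P_i and garbles P_{i+1}. Decrypting the received ciphertext:
P1: E(K, 0b01100011) = 0b10001000; 0b01000111 ⊕ 0b10001000 = 0b11001111.
P2: E(K, 0b01000111) = 0b01101100; 0b10110101 ⊕ 0b01101100 = 0b11011001.
P3: E(K, 0b10110101) = 0b11011010; 0b10101010 ⊕ 0b11011010 = 0b01110000.
P4: E(K, 0b10101010) = 0b11001111; 0b11011111 ⊕ 0b11001111 = 0b00010000.
Blocks that differ from the original plaintext: P3, P4.

P1 = 0b11001111, P2 = 0b11011001, P3 = 0b01110000, P4 = 0b00010000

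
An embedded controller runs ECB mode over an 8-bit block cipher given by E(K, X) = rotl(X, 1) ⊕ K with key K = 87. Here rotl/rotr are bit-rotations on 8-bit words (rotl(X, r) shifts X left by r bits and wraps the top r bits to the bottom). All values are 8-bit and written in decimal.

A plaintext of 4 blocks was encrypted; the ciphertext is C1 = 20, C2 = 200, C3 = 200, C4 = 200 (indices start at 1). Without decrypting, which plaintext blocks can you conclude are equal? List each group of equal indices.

P2 = P3 = P4

ECB encrypts each block independently with the same key, so equal ciphertext blocks imply equal plaintext blocks.
C2 = C3 = C4 = 200, so P2 = P3 = P4.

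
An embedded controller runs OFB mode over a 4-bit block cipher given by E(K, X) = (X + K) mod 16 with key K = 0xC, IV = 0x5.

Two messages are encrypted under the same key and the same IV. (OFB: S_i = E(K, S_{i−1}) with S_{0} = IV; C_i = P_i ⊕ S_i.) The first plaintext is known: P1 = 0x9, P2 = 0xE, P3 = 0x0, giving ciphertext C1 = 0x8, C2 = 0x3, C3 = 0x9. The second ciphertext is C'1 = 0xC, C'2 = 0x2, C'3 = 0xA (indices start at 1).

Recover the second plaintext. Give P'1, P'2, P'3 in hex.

In OFB with a reused IV, both messages share the same keystream S_i, so C_i ⊕ C'_i = P_i ⊕ P'_i and thus P'_i = P_i ⊕ C_i ⊕ C'_i.
P'1: 0x9 ⊕ 0x8 ⊕ 0xC = 0xD.
P'2: 0xE ⊕ 0x3 ⊕ 0x2 = 0xF.
P'3: 0x0 ⊕ 0x9 ⊕ 0xA = 0x3.

P'1 = 0xD, P'2 = 0xF, P'3 = 0x3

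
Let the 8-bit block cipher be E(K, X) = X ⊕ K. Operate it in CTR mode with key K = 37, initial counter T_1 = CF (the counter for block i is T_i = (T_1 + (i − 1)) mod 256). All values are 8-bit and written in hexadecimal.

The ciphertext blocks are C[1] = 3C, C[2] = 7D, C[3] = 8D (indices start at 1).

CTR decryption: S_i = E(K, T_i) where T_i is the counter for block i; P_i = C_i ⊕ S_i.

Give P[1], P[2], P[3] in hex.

P[1]: T = CF, S = E(K, T) = F8; 3C ⊕ F8 = C4.
P[2]: T = D0, S = E(K, T) = E7; 7D ⊕ E7 = 9A.
P[3]: T = D1, S = E(K, T) = E6; 8D ⊕ E6 = 6B.

P[1] = C4, P[2] = 9A, P[3] = 6B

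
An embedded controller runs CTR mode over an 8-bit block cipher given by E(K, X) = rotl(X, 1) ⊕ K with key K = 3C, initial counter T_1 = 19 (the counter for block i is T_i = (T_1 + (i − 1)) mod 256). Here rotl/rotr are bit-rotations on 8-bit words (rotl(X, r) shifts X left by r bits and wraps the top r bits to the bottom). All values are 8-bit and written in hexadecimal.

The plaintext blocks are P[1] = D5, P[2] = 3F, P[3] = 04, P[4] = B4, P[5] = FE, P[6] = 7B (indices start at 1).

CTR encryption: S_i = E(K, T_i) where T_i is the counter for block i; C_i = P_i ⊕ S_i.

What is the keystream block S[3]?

C[1]: T = 19, S = E(K, T) = 0E; D5 ⊕ 0E = DB.
C[2]: T = 1A, S = E(K, T) = 08; 3F ⊕ 08 = 37.
C[3]: T = 1B, S = E(K, T) = 0A; 04 ⊕ 0A = 0E.
So S[3] = 0A.

0A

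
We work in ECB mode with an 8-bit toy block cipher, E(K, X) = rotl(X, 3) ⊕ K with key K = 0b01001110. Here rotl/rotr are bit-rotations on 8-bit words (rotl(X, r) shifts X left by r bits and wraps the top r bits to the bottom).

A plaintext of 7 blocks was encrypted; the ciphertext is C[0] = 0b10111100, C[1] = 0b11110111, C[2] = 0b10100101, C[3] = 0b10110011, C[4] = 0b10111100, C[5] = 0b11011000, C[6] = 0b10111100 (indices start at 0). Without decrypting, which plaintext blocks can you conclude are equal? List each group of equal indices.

ECB encrypts each block independently with the same key, so equal ciphertext blocks imply equal plaintext blocks.
C[0] = C[4] = C[6] = 0b10111100, so P[0] = P[4] = P[6].

P[0] = P[4] = P[6]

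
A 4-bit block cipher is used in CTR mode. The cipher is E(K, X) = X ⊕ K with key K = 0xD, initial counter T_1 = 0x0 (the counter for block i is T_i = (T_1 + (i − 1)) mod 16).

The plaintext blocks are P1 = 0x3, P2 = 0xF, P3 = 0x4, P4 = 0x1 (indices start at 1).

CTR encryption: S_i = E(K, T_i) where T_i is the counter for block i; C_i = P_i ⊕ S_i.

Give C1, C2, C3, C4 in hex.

C1: T = 0x0, S = E(K, T) = 0xD; 0x3 ⊕ 0xD = 0xE.
C2: T = 0x1, S = E(K, T) = 0xC; 0xF ⊕ 0xC = 0x3.
C3: T = 0x2, S = E(K, T) = 0xF; 0x4 ⊕ 0xF = 0xB.
C4: T = 0x3, S = E(K, T) = 0xE; 0x1 ⊕ 0xE = 0xF.

C1 = 0xE, C2 = 0x3, C3 = 0xB, C4 = 0xF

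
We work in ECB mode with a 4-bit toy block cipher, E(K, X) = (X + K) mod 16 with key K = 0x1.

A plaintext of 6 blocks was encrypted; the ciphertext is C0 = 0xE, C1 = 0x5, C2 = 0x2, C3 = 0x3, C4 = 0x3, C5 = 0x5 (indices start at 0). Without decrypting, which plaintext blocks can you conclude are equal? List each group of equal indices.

ECB encrypts each block independently with the same key, so equal ciphertext blocks imply equal plaintext blocks.
C1 = C5 = 0x5, so P1 = P5.
C3 = C4 = 0x3, so P3 = P4.

P1 = P5; P3 = P4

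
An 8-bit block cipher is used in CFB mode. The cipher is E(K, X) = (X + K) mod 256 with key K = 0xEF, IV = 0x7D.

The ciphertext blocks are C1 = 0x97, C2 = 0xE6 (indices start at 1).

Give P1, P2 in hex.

CFB decryption: P_i = C_i ⊕ E(K, C_{i−1}), with C_{0} = IV.
P1: E(K, 0x7D) = 0x6C; 0x97 ⊕ 0x6C = 0xFB.
P2: E(K, 0x97) = 0x86; 0xE6 ⊕ 0x86 = 0x60.

P1 = 0xFB, P2 = 0x60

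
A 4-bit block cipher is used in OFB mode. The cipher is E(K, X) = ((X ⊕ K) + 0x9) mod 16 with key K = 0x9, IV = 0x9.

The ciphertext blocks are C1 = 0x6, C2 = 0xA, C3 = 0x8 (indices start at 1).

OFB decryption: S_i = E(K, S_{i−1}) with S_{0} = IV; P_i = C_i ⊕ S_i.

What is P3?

P1: S = E(K, 0x9) = 0x9; 0x6 ⊕ 0x9 = 0xF.
P2: S = E(K, 0x9) = 0x9; 0xA ⊕ 0x9 = 0x3.
P3: S = E(K, 0x9) = 0x9; 0x8 ⊕ 0x9 = 0x1.

P3 = 0x1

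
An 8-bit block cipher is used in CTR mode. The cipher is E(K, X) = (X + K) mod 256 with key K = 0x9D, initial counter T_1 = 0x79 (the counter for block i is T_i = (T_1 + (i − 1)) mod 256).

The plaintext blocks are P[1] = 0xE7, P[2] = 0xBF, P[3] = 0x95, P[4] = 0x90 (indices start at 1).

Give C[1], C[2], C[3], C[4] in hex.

C[1] = 0xF1, C[2] = 0xA8, C[3] = 0x8D, C[4] = 0x89

CTR encryption: S_i = E(K, T_i) where T_i is the counter for block i; C_i = P_i ⊕ S_i.
C[1]: T = 0x79, S = E(K, T) = 0x16; 0xE7 ⊕ 0x16 = 0xF1.
C[2]: T = 0x7A, S = E(K, T) = 0x17; 0xBF ⊕ 0x17 = 0xA8.
C[3]: T = 0x7B, S = E(K, T) = 0x18; 0x95 ⊕ 0x18 = 0x8D.
C[4]: T = 0x7C, S = E(K, T) = 0x19; 0x90 ⊕ 0x19 = 0x89.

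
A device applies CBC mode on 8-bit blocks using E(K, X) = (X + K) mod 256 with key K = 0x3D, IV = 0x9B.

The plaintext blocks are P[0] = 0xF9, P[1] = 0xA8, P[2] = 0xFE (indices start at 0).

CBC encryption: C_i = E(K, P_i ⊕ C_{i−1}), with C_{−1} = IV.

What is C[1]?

C[0]: P[0] ⊕ 0x9B = 0x62; E(K, 0x62) = 0x9F.
C[1]: P[1] ⊕ 0x9F = 0x37; E(K, 0x37) = 0x74.

C[1] = 0x74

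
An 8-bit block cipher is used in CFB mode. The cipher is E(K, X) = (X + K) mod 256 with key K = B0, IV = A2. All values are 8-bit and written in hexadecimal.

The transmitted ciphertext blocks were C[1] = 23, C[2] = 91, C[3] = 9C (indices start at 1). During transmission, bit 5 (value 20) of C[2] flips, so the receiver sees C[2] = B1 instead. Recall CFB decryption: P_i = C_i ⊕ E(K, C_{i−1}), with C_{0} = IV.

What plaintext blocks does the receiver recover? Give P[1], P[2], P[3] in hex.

P[1] = 71, P[2] = 62, P[3] = FD

Only C[2] changed, to B1. In CFB, a change in C_i flips the same bit in P_i and garbles P_{i+1}. Decrypting the received ciphertext:
P[1]: E(K, A2) = 52; 23 ⊕ 52 = 71.
P[2]: E(K, 23) = D3; B1 ⊕ D3 = 62.
P[3]: E(K, B1) = 61; 9C ⊕ 61 = FD.
Blocks that differ from the original plaintext: P[2], P[3].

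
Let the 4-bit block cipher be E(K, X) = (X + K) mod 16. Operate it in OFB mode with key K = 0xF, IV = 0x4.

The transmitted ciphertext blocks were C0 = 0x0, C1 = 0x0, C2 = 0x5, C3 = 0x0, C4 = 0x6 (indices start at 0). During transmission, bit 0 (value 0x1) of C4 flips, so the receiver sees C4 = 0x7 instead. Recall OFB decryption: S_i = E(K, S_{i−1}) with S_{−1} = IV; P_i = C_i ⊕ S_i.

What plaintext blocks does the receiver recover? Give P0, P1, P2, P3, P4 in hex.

P0 = 0x3, P1 = 0x2, P2 = 0x4, P3 = 0x0, P4 = 0x8

Only C4 changed, to 0x7. In OFB, a change in C_i flips the same bit in P_i only; the keystream is unaffected. Decrypting the received ciphertext:
P0: S = E(K, 0x4) = 0x3; 0x0 ⊕ 0x3 = 0x3.
P1: S = E(K, 0x3) = 0x2; 0x0 ⊕ 0x2 = 0x2.
P2: S = E(K, 0x2) = 0x1; 0x5 ⊕ 0x1 = 0x4.
P3: S = E(K, 0x1) = 0x0; 0x0 ⊕ 0x0 = 0x0.
P4: S = E(K, 0x0) = 0xF; 0x7 ⊕ 0xF = 0x8.
Blocks that differ from the original plaintext: P4.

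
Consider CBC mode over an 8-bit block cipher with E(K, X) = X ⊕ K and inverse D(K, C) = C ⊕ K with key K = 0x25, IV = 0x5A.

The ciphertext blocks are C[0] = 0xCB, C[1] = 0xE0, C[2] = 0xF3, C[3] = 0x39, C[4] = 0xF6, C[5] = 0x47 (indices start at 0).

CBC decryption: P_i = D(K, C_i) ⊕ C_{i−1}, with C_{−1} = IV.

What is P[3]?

P[3]: D(K, 0x39) = 0x1C; 0x1C ⊕ 0xF3 = 0xEF.

P[3] = 0xEF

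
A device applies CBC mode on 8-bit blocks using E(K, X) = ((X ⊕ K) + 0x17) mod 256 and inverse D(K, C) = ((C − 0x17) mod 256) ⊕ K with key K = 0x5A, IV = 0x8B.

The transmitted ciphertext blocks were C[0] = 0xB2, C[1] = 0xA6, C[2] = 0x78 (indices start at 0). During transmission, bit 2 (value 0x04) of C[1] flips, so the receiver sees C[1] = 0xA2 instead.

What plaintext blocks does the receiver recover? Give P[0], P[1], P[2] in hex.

CBC decryption: P_i = D(K, C_i) ⊕ C_{i−1}, with C_{−1} = IV.
Only C[1] changed, to 0xA2. In CBC, a change in C_i garbles P_i and flips the same bit in P_{i+1}. Decrypting the received ciphertext:
P[0]: D(K, 0xB2) = 0xC1; 0xC1 ⊕ 0x8B = 0x4A.
P[1]: D(K, 0xA2) = 0xD1; 0xD1 ⊕ 0xB2 = 0x63.
P[2]: D(K, 0x78) = 0x3B; 0x3B ⊕ 0xA2 = 0x99.
Blocks that differ from the original plaintext: P[1], P[2].

P[0] = 0x4A, P[1] = 0x63, P[2] = 0x99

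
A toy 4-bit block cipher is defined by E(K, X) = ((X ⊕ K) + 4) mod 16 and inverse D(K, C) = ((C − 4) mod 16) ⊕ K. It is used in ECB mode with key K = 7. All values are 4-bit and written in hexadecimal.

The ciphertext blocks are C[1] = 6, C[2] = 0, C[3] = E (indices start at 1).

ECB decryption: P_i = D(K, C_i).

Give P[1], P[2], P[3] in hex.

P[1] = 5, P[2] = B, P[3] = D

P[1]: D(K, 6) = 5.
P[2]: D(K, 0) = B.
P[3]: D(K, E) = D.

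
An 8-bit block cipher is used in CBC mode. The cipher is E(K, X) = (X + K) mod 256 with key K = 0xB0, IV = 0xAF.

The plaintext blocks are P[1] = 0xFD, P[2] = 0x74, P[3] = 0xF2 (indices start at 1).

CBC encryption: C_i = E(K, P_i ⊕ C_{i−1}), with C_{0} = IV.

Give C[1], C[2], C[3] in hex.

C[1]: P[1] ⊕ 0xAF = 0x52; E(K, 0x52) = 0x02.
C[2]: P[2] ⊕ 0x02 = 0x76; E(K, 0x76) = 0x26.
C[3]: P[3] ⊕ 0x26 = 0xD4; E(K, 0xD4) = 0x84.

C[1] = 0x02, C[2] = 0x26, C[3] = 0x84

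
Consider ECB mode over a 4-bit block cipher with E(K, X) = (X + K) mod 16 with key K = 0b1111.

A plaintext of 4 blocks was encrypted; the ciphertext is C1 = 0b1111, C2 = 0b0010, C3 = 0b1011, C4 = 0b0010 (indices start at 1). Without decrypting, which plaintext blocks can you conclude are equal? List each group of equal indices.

P2 = P4

ECB encrypts each block independently with the same key, so equal ciphertext blocks imply equal plaintext blocks.
C2 = C4 = 0b0010, so P2 = P4.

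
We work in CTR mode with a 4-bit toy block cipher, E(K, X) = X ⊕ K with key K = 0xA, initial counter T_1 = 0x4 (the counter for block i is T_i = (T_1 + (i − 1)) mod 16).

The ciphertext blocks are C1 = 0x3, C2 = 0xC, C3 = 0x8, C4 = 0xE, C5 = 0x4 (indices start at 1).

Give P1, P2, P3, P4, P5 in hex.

CTR decryption: S_i = E(K, T_i) where T_i is the counter for block i; P_i = C_i ⊕ S_i.
P1: T = 0x4, S = E(K, T) = 0xE; 0x3 ⊕ 0xE = 0xD.
P2: T = 0x5, S = E(K, T) = 0xF; 0xC ⊕ 0xF = 0x3.
P3: T = 0x6, S = E(K, T) = 0xC; 0x8 ⊕ 0xC = 0x4.
P4: T = 0x7, S = E(K, T) = 0xD; 0xE ⊕ 0xD = 0x3.
P5: T = 0x8, S = E(K, T) = 0x2; 0x4 ⊕ 0x2 = 0x6.

P1 = 0xD, P2 = 0x3, P3 = 0x4, P4 = 0x3, P5 = 0x6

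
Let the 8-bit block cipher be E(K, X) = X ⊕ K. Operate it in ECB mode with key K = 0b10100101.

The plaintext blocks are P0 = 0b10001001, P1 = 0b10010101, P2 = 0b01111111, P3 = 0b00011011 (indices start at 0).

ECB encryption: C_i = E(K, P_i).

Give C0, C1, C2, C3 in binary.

C0: E(K, 0b10001001) = 0b00101100.
C1: E(K, 0b10010101) = 0b00110000.
C2: E(K, 0b01111111) = 0b11011010.
C3: E(K, 0b00011011) = 0b10111110.

C0 = 0b00101100, C1 = 0b00110000, C2 = 0b11011010, C3 = 0b10111110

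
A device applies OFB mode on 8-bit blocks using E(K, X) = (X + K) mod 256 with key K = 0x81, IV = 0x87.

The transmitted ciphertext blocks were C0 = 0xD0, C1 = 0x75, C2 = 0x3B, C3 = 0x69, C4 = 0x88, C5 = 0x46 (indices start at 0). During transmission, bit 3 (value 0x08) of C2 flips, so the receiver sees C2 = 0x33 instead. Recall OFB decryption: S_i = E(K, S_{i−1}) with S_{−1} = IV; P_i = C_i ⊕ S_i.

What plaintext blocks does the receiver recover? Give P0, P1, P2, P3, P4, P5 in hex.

Only C2 changed, to 0x33. In OFB, a change in C_i flips the same bit in P_i only; the keystream is unaffected. Decrypting the received ciphertext:
P0: S = E(K, 0x87) = 0x08; 0xD0 ⊕ 0x08 = 0xD8.
P1: S = E(K, 0x08) = 0x89; 0x75 ⊕ 0x89 = 0xFC.
P2: S = E(K, 0x89) = 0x0A; 0x33 ⊕ 0x0A = 0x39.
P3: S = E(K, 0x0A) = 0x8B; 0x69 ⊕ 0x8B = 0xE2.
P4: S = E(K, 0x8B) = 0x0C; 0x88 ⊕ 0x0C = 0x84.
P5: S = E(K, 0x0C) = 0x8D; 0x46 ⊕ 0x8D = 0xCB.
Blocks that differ from the original plaintext: P2.

P0 = 0xD8, P1 = 0xFC, P2 = 0x39, P3 = 0xE2, P4 = 0x84, P5 = 0xCB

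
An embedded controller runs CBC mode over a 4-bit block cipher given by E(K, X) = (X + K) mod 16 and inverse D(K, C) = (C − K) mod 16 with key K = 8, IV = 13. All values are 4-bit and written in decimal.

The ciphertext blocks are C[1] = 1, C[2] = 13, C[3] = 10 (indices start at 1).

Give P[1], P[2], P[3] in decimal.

P[1] = 4, P[2] = 4, P[3] = 15

CBC decryption: P_i = D(K, C_i) ⊕ C_{i−1}, with C_{0} = IV.
P[1]: D(K, 1) = 9; 9 ⊕ 13 = 4.
P[2]: D(K, 13) = 5; 5 ⊕ 1 = 4.
P[3]: D(K, 10) = 2; 2 ⊕ 13 = 15.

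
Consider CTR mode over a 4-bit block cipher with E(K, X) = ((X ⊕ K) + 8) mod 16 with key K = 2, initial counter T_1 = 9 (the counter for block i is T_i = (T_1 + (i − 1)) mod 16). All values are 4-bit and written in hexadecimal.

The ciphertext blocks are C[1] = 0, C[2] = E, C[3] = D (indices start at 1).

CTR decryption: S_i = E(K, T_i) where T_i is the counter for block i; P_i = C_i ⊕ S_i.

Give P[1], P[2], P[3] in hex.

P[1] = 3, P[2] = E, P[3] = C

P[1]: T = 9, S = E(K, T) = 3; 0 ⊕ 3 = 3.
P[2]: T = A, S = E(K, T) = 0; E ⊕ 0 = E.
P[3]: T = B, S = E(K, T) = 1; D ⊕ 1 = C.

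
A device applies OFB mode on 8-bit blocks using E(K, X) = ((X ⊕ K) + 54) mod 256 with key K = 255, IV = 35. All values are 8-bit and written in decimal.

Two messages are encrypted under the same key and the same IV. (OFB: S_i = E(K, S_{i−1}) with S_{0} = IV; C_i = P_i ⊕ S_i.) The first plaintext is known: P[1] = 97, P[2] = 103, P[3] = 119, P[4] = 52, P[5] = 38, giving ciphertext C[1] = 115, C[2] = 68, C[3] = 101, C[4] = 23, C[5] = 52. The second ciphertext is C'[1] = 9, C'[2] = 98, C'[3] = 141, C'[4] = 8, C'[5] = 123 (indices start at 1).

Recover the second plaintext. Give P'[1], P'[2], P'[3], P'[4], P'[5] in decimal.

P'[1] = 27, P'[2] = 65, P'[3] = 159, P'[4] = 43, P'[5] = 105

In OFB with a reused IV, both messages share the same keystream S_i, so C_i ⊕ C'_i = P_i ⊕ P'_i and thus P'_i = P_i ⊕ C_i ⊕ C'_i.
P'[1]: 97 ⊕ 115 ⊕ 9 = 27.
P'[2]: 103 ⊕ 68 ⊕ 98 = 65.
P'[3]: 119 ⊕ 101 ⊕ 141 = 159.
P'[4]: 52 ⊕ 23 ⊕ 8 = 43.
P'[5]: 38 ⊕ 52 ⊕ 123 = 105.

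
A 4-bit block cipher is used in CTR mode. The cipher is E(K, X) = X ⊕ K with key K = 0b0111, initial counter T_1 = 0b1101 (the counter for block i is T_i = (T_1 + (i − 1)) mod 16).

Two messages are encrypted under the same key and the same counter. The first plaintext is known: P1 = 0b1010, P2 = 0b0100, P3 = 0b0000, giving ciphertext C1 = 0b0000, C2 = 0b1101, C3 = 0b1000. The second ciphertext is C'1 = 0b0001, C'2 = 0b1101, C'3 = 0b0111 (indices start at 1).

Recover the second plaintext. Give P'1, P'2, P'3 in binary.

P'1 = 0b1011, P'2 = 0b0100, P'3 = 0b1111

In CTR with a reused counter, both messages share the same keystream S_i, so C_i ⊕ C'_i = P_i ⊕ P'_i and thus P'_i = P_i ⊕ C_i ⊕ C'_i.
P'1: 0b1010 ⊕ 0b0000 ⊕ 0b0001 = 0b1011.
P'2: 0b0100 ⊕ 0b1101 ⊕ 0b1101 = 0b0100.
P'3: 0b0000 ⊕ 0b1000 ⊕ 0b0111 = 0b1111.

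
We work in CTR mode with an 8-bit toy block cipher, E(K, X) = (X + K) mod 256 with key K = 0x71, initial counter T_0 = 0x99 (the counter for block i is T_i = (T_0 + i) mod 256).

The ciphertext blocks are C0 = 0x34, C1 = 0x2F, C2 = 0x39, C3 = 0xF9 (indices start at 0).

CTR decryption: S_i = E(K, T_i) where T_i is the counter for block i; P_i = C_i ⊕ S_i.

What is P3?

P3: T = 0x9C, S = E(K, T) = 0x0D; 0xF9 ⊕ 0x0D = 0xF4.

P3 = 0xF4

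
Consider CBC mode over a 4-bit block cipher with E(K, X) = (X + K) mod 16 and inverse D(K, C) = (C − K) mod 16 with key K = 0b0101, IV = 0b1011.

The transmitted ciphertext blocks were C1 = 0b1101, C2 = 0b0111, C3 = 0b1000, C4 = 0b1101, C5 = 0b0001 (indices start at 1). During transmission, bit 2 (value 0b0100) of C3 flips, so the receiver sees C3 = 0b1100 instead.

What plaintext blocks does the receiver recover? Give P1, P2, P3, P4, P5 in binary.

CBC decryption: P_i = D(K, C_i) ⊕ C_{i−1}, with C_{0} = IV.
Only C3 changed, to 0b1100. In CBC, a change in C_i garbles P_i and flips the same bit in P_{i+1}. Decrypting the received ciphertext:
P1: D(K, 0b1101) = 0b1000; 0b1000 ⊕ 0b1011 = 0b0011.
P2: D(K, 0b0111) = 0b0010; 0b0010 ⊕ 0b1101 = 0b1111.
P3: D(K, 0b1100) = 0b0111; 0b0111 ⊕ 0b0111 = 0b0000.
P4: D(K, 0b1101) = 0b1000; 0b1000 ⊕ 0b1100 = 0b0100.
P5: D(K, 0b0001) = 0b1100; 0b1100 ⊕ 0b1101 = 0b0001.
Blocks that differ from the original plaintext: P3, P4.

P1 = 0b0011, P2 = 0b1111, P3 = 0b0000, P4 = 0b0100, P5 = 0b0001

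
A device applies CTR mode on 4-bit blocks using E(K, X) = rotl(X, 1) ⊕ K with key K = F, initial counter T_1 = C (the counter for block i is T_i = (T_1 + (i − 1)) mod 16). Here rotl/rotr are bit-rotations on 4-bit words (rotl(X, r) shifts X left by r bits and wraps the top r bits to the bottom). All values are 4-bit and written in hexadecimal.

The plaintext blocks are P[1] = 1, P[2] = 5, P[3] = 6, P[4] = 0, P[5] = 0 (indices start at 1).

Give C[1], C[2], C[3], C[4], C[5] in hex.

C[1] = 7, C[2] = 1, C[3] = 4, C[4] = 0, C[5] = F

CTR encryption: S_i = E(K, T_i) where T_i is the counter for block i; C_i = P_i ⊕ S_i.
C[1]: T = C, S = E(K, T) = 6; 1 ⊕ 6 = 7.
C[2]: T = D, S = E(K, T) = 4; 5 ⊕ 4 = 1.
C[3]: T = E, S = E(K, T) = 2; 6 ⊕ 2 = 4.
C[4]: T = F, S = E(K, T) = 0; 0 ⊕ 0 = 0.
C[5]: T = 0, S = E(K, T) = F; 0 ⊕ F = F.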